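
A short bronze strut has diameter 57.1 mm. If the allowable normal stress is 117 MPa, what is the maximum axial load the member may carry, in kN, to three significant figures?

300 kN

A = 2561 mm².
P_max = σ_allow · A = 117 · 2561 = 299600 N = 299.6 kN.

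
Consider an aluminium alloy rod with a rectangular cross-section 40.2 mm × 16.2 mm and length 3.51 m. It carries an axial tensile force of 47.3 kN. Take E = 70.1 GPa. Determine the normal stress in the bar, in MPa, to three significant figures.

72.6 MPa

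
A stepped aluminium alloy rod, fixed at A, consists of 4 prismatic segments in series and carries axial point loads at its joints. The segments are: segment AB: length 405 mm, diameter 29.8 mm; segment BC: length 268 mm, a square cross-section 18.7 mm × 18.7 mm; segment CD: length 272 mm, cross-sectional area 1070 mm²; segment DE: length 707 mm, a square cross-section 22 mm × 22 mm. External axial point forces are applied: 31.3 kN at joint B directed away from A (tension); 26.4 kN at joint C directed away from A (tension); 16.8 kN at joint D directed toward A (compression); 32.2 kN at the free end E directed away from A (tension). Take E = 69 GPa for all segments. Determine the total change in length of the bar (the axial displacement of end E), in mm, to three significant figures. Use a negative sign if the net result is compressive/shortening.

1.82 mm

Internal axial forces (sectioning from the free end, tension +): N_DE = 32.2 kN, N_CD = 15.4 kN, N_BC = 41.8 kN, N_AB = 73.1 kN.
A_AB = 697.5 mm².
A_BC = 349.7 mm².
A_DE = 484 mm².
δ_AB = 73100·405/(697.5·69000) = 0.6152 mm
δ_BC = 41800·268/(349.7·69000) = 0.4643 mm
δ_CD = 15400·272/(1070·69000) = 0.05674 mm
δ_DE = 32200·707/(484·69000) = 0.6817 mm
δ = Σδ_i = 1.818 mm.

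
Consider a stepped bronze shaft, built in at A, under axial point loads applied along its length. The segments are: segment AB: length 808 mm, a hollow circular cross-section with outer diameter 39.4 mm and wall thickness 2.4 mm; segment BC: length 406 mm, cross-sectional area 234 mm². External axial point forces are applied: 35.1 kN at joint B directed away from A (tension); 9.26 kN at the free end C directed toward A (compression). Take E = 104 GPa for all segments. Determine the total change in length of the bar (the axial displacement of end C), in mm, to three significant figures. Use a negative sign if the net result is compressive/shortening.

0.565 mm

Internal axial forces (sectioning from the free end, tension +): N_BC = -9.26 kN, N_AB = 25.84 kN.
A_AB = 279 mm².
δ_AB = 25840·808/(279·104000) = 0.7196 mm
δ_BC = -9260·406/(234·104000) = -0.1545 mm
δ = Σδ_i = 0.5651 mm.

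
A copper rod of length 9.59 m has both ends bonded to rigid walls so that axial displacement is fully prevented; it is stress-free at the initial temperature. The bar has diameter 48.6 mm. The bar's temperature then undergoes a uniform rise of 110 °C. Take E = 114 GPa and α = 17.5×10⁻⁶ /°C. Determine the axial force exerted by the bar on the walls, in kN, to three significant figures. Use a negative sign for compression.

-407 kN

Free thermal expansion αLΔT = 17.5e-6 · 9590 · 110 = 18.46 mm.
The walls impose strain ε = −(18.46)/9590 = -1.9250e-03; σ = Eε = 114000 · -1.9250e-03 = -219.4 MPa.
Wall reaction R = σ·A = -219.4·1855 = -407100 N = -407.1 kN.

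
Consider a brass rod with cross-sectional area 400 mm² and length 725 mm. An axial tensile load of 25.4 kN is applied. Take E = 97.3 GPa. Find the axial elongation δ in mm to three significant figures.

0.473 mm

δ_mech = NL/(AE) = 25400·725/(400·97300) = 0.4732 mm.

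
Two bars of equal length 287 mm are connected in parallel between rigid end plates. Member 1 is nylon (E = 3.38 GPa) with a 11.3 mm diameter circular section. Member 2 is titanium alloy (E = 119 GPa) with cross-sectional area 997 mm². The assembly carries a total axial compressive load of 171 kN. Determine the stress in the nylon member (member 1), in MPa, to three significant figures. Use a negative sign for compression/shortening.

-4.86 MPa

A_1 = 100.3 mm².
Equal strain + equilibrium ⇒ each member carries load in proportion to AE: A₁E₁ = 339000 N, A₂E₂ = 118600000 N, ΣAE = 119000000 N.
σ₁ = P·E₁/ΣAE = -171000·3380/119000000 = -4.858 MPa.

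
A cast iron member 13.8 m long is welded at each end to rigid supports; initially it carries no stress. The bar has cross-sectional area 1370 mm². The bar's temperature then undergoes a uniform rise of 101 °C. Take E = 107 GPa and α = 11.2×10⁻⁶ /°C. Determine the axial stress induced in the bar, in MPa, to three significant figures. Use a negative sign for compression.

Free thermal expansion αLΔT = 11.2e-6 · 13800 · 101 = 15.61 mm.
The walls impose strain ε = −(15.61)/13800 = -1.1312e-03; σ = Eε = 107000 · -1.1312e-03 = -121 MPa.

-121 MPa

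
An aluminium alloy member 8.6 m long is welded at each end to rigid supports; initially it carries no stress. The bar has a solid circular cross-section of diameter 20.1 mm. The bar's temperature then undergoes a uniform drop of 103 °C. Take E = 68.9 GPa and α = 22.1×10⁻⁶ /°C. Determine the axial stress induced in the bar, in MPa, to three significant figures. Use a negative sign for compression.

157 MPa

Free thermal expansion αLΔT = 22.1e-6 · 8600 · -103 = -19.58 mm.
The walls impose strain ε = −(-19.58)/8600 = 2.2763e-03; σ = Eε = 68900 · 2.2763e-03 = 156.8 MPa.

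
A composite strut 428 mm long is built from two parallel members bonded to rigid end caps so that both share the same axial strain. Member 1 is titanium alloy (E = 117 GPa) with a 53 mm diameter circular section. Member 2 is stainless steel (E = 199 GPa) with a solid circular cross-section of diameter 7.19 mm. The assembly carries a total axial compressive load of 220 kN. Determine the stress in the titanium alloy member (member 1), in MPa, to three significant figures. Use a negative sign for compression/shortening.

A_1 = 2206 mm².
A_2 = 40.6 mm².
Equal strain + equilibrium ⇒ each member carries load in proportion to AE: A₁E₁ = 258100000 N, A₂E₂ = 8080000 N, ΣAE = 266200000 N.
σ₁ = P·E₁/ΣAE = -220000·117000/266200000 = -96.69 MPa.

-96.7 MPa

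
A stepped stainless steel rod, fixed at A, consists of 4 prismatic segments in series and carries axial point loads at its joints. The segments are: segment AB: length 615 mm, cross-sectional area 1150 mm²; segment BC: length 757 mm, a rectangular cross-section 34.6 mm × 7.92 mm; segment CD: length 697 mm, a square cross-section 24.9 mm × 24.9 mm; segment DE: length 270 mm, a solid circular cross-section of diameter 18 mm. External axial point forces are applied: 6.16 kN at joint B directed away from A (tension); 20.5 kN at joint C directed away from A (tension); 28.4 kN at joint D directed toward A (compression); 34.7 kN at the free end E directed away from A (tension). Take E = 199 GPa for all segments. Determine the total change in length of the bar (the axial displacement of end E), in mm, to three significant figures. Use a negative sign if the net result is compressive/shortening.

0.681 mm

Internal axial forces (sectioning from the free end, tension +): N_DE = 34.7 kN, N_CD = 6.3 kN, N_BC = 26.8 kN, N_AB = 32.96 kN.
A_BC = 274 mm².
A_CD = 620 mm².
A_DE = 254.5 mm².
δ_AB = 32960·615/(1150·199000) = 0.08858 mm
δ_BC = 26800·757/(274·199000) = 0.372 mm
δ_CD = 6300·697/(620·199000) = 0.03559 mm
δ_DE = 34700·270/(254.5·199000) = 0.185 mm
δ = Σδ_i = 0.6812 mm.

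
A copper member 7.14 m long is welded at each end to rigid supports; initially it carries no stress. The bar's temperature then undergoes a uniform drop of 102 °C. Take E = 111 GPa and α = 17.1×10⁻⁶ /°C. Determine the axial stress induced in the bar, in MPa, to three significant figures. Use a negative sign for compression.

Free thermal expansion αLΔT = 17.1e-6 · 7140 · -102 = -12.45 mm.
The walls impose strain ε = −(-12.45)/7140 = 1.7442e-03; σ = Eε = 111000 · 1.7442e-03 = 193.6 MPa.

194 MPa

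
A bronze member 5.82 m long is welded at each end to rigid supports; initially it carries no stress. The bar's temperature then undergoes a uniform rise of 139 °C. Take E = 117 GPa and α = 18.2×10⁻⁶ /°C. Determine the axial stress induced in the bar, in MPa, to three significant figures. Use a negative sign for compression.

Free thermal expansion αLΔT = 18.2e-6 · 5820 · 139 = 14.72 mm.
The walls impose strain ε = −(14.72)/5820 = -2.5298e-03; σ = Eε = 117000 · -2.5298e-03 = -296 MPa.

-296 MPa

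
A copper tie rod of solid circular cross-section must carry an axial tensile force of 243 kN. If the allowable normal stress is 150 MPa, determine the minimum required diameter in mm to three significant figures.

Required area A ≥ P/σ_allow = 243000/150 = 1620 mm².
For a solid circular section, d ≥ √(4A/π) = 45.42 mm.

45.4 mm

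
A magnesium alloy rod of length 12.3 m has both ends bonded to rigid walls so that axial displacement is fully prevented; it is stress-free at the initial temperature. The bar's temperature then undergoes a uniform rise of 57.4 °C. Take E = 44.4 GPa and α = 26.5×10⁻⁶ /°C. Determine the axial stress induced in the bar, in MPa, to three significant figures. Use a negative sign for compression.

Free thermal expansion αLΔT = 26.5e-6 · 12300 · 57.4 = 18.71 mm.
The walls impose strain ε = −(18.71)/12300 = -1.5211e-03; σ = Eε = 44400 · -1.5211e-03 = -67.54 MPa.

-67.5 MPa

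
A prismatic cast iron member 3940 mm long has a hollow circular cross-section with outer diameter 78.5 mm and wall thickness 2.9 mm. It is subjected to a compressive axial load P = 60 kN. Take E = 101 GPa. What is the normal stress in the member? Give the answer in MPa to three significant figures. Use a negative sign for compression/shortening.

A = 688.8 mm².
σ = N/A = -60000/688.8 = -87.11 MPa.

-87.1 MPa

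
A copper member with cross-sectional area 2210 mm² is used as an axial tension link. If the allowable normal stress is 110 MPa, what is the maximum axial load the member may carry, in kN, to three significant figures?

243 kN

P_max = σ_allow · A = 110 · 2210 = 243100 N = 243.1 kN.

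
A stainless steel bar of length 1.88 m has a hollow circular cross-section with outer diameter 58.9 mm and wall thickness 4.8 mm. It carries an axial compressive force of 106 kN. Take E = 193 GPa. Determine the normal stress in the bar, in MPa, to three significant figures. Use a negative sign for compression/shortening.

-130 MPa

A = 815.8 mm².
σ = N/A = -106000/815.8 = -129.9 MPa.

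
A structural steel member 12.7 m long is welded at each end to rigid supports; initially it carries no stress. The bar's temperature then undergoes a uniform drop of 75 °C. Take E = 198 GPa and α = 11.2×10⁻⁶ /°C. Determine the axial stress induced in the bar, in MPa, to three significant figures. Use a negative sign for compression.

Free thermal expansion αLΔT = 11.2e-6 · 12700 · -75 = -10.67 mm.
The walls impose strain ε = −(-10.67)/12700 = 8.4000e-04; σ = Eε = 198000 · 8.4000e-04 = 166.3 MPa.

166 MPa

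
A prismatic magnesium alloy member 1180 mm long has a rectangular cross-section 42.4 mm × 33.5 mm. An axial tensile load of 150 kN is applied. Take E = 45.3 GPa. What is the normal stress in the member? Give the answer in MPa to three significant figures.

106 MPa

A = 1420 mm².
σ = N/A = 150000/1420 = 105.6 MPa.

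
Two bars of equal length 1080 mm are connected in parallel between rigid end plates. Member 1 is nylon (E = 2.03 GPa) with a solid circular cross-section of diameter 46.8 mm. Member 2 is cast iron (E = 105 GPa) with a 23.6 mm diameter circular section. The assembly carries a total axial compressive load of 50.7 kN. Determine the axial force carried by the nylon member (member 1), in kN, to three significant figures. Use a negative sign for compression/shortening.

-3.58 kN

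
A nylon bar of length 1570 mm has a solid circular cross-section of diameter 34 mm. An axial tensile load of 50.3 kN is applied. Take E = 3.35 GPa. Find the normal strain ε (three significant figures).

0.0165

A = 907.9 mm².
σ = N/A = 55.4 MPa; ε = σ/E = 55.4/3350 = 1.654e-02.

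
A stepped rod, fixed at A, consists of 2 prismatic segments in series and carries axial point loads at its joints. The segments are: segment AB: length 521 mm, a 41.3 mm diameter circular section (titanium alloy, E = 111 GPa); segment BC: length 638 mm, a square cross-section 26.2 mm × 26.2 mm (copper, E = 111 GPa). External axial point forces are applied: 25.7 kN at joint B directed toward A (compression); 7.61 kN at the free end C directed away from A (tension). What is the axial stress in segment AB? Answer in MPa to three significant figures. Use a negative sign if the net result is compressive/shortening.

Internal axial forces (sectioning from the free end, tension +): N_BC = 7.61 kN, N_AB = -18.09 kN.
A_AB = 1340 mm².
σ_AB = N_AB/A_AB = -18090/1340 = -13.5 MPa.

-13.5 MPa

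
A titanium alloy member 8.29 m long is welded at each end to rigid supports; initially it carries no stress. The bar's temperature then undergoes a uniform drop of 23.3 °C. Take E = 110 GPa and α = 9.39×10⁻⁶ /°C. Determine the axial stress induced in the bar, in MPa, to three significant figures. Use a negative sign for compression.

24.1 MPa

Free thermal expansion αLΔT = 9.39e-6 · 8290 · -23.3 = -1.814 mm.
The walls impose strain ε = −(-1.814)/8290 = 2.1879e-04; σ = Eε = 110000 · 2.1879e-04 = 24.07 MPa.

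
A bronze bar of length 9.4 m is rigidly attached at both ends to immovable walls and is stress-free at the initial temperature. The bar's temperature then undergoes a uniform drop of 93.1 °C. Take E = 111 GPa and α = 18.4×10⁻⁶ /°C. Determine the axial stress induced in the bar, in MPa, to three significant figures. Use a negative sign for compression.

Free thermal expansion αLΔT = 18.4e-6 · 9400 · -93.1 = -16.1 mm.
The walls impose strain ε = −(-16.1)/9400 = 1.7130e-03; σ = Eε = 111000 · 1.7130e-03 = 190.1 MPa.

190 MPa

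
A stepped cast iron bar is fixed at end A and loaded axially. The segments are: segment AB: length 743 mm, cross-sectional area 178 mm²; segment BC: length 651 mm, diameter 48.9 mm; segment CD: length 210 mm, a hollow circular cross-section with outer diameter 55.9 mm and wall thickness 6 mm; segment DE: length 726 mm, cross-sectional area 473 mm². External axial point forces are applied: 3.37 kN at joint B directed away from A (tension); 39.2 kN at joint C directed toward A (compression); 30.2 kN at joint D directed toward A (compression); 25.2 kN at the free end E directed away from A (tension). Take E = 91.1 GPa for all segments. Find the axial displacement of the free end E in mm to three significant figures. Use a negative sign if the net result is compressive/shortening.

Internal axial forces (sectioning from the free end, tension +): N_DE = 25.2 kN, N_CD = -5 kN, N_BC = -44.2 kN, N_AB = -40.83 kN.
A_BC = 1878 mm².
A_CD = 940.6 mm².
δ_AB = -40830·743/(178·91100) = -1.871 mm
δ_BC = -44200·651/(1878·91100) = -0.1682 mm
δ_CD = -5000·210/(940.6·91100) = -0.01225 mm
δ_DE = 25200·726/(473·91100) = 0.4246 mm
δ = Σδ_i = -1.627 mm.

-1.63 mm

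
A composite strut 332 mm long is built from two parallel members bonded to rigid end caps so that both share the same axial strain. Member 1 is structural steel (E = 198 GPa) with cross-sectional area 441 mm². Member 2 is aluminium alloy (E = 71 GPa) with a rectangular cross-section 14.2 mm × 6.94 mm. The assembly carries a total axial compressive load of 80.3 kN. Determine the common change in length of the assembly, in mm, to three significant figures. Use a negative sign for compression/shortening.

A_2 = 98.55 mm².
Equal strain + equilibrium ⇒ each member carries load in proportion to AE: A₁E₁ = 87320000 N, A₂E₂ = 6997000 N, ΣAE = 94310000 N.
δ = PL/ΣAE = -80300·332/94310000 = -0.2827 mm.

-0.283 mm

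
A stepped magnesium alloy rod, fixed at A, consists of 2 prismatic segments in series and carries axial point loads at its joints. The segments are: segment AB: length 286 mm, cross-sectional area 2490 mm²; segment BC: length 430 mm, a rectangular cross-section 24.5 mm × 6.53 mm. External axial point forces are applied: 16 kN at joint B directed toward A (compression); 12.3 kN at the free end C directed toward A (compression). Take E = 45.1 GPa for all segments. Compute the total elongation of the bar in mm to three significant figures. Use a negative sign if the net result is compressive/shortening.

Internal axial forces (sectioning from the free end, tension +): N_BC = -12.3 kN, N_AB = -28.3 kN.
A_BC = 160 mm².
δ_AB = -28300·286/(2490·45100) = -0.07207 mm
δ_BC = -12300·430/(160·45100) = -0.733 mm
δ = Σδ_i = -0.8051 mm.

-0.805 mm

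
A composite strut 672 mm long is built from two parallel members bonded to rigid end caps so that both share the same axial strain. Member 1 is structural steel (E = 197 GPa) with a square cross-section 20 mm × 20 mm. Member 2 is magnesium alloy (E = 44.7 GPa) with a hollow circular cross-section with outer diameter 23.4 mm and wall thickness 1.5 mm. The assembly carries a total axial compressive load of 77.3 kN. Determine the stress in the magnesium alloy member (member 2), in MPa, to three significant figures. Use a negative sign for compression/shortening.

A_1 = 400 mm².
A_2 = 103.2 mm².
Equal strain + equilibrium ⇒ each member carries load in proportion to AE: A₁E₁ = 78800000 N, A₂E₂ = 4613000 N, ΣAE = 83410000 N.
σ₂ = P·E₂/ΣAE = -77300·44700/83410000 = -41.42 MPa.

-41.4 MPa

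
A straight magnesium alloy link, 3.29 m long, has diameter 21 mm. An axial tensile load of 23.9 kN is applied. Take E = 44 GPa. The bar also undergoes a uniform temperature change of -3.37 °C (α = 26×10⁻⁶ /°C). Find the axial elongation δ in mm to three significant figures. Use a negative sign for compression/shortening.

4.87 mm

A = 346.4 mm².
δ_mech = NL/(AE) = 23900·3290/(346.4·44000) = 5.16 mm.
δ_thermal = αLΔT = 26e-6·3290·-3.37 = -0.2883 mm.
δ = δ_mech + δ_thermal = 4.871 mm.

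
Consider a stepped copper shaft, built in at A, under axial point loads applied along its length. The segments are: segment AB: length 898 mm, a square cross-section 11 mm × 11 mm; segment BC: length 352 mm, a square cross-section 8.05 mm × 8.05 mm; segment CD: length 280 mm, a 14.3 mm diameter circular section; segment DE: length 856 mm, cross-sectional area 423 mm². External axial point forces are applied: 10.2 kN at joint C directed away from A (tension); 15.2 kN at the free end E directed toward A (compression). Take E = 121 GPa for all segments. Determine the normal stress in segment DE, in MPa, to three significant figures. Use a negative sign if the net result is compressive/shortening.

-35.9 MPa

Internal axial forces (sectioning from the free end, tension +): N_DE = -15.2 kN, N_CD = -15.2 kN, N_BC = -5 kN, N_AB = -5 kN.
σ_DE = N_DE/A_DE = -15200/423 = -35.93 MPa.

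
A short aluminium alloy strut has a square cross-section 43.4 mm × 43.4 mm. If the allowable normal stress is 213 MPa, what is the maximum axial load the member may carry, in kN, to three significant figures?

401 kN

A = 1884 mm².
P_max = σ_allow · A = 213 · 1884 = 401200 N = 401.2 kN.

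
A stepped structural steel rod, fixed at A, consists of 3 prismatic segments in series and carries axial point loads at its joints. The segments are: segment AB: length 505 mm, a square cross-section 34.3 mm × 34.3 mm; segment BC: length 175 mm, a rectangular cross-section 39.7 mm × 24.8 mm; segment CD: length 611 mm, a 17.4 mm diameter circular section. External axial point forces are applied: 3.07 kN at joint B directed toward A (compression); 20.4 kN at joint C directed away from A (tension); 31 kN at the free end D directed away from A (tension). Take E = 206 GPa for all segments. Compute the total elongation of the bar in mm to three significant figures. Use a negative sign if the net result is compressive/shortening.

0.532 mm

Internal axial forces (sectioning from the free end, tension +): N_CD = 31 kN, N_BC = 51.4 kN, N_AB = 48.33 kN.
A_AB = 1176 mm².
A_BC = 984.6 mm².
A_CD = 237.8 mm².
δ_AB = 48330·505/(1176·206000) = 0.1007 mm
δ_BC = 51400·175/(984.6·206000) = 0.04435 mm
δ_CD = 31000·611/(237.8·206000) = 0.3867 mm
δ = Σδ_i = 0.5317 mm.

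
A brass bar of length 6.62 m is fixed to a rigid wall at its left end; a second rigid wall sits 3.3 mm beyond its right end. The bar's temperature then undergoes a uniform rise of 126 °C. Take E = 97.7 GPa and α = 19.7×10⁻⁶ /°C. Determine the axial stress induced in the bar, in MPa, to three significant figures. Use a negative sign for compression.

-194 MPa

Free thermal expansion αLΔT = 19.7e-6 · 6620 · 126 = 16.43 mm.
The walls engage after the gap closes; constrained expansion = 16.43 − 3.3 = 13.13 mm.
The walls impose strain ε = −(13.13)/6620 = -1.9837e-03; σ = Eε = 97700 · -1.9837e-03 = -193.8 MPa.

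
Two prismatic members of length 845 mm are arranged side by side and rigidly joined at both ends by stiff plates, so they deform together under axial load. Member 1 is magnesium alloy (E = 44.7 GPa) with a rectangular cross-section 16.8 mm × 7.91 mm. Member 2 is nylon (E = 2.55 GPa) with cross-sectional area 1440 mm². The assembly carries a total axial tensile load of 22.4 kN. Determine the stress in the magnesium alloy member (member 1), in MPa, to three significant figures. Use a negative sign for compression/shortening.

104 MPa

A_1 = 132.9 mm².
Equal strain + equilibrium ⇒ each member carries load in proportion to AE: A₁E₁ = 5940000 N, A₂E₂ = 3672000 N, ΣAE = 9612000 N.
σ₁ = P·E₁/ΣAE = 22400·44700/9612000 = 104.2 MPa.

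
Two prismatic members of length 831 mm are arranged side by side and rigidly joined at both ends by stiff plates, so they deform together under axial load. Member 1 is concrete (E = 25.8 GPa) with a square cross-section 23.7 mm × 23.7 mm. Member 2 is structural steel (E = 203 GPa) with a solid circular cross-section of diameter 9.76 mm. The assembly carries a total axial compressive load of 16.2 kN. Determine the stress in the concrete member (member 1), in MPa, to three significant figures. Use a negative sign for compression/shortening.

A_1 = 561.7 mm².
A_2 = 74.82 mm².
Equal strain + equilibrium ⇒ each member carries load in proportion to AE: A₁E₁ = 14490000 N, A₂E₂ = 15190000 N, ΣAE = 29680000 N.
σ₁ = P·E₁/ΣAE = -16200·25800/29680000 = -14.08 MPa.

-14.1 MPa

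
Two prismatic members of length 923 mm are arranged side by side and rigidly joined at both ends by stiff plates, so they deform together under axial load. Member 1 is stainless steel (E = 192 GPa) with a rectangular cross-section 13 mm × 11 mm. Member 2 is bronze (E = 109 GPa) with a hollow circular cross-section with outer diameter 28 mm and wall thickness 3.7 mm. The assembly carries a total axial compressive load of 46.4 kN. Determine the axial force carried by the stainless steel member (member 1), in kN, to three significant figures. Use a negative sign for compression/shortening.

A_1 = 143 mm².
A_2 = 282.5 mm².
Equal strain + equilibrium ⇒ each member carries load in proportion to AE: A₁E₁ = 27460000 N, A₂E₂ = 30790000 N, ΣAE = 58240000 N.
F₁ = P·A₁E₁/ΣAE = -46400·27460000/58240000 = -21870 N.

-21.9 kN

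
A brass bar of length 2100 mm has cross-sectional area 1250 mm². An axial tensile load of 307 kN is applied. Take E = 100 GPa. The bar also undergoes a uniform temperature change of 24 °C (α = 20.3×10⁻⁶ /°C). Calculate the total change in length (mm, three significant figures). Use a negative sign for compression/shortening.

6.18 mm

δ_mech = NL/(AE) = 307000·2100/(1250·100000) = 5.158 mm.
δ_thermal = αLΔT = 20.3e-6·2100·24 = 1.023 mm.
δ = δ_mech + δ_thermal = 6.181 mm.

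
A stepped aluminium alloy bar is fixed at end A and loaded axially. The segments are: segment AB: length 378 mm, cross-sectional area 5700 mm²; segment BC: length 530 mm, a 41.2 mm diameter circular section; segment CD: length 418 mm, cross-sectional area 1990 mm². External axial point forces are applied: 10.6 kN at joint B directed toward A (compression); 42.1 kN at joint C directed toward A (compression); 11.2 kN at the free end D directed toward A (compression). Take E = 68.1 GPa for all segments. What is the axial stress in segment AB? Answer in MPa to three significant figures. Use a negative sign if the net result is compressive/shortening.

Internal axial forces (sectioning from the free end, tension +): N_CD = -11.2 kN, N_BC = -53.3 kN, N_AB = -63.9 kN.
σ_AB = N_AB/A_AB = -63900/5700 = -11.21 MPa.

-11.2 MPa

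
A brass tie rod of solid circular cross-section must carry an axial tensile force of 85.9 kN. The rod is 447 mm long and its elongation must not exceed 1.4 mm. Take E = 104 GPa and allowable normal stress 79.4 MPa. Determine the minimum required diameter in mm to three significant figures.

Required area A ≥ P/σ_allow = 85900/79.4 = 1082 mm².
For a solid circular section, d ≥ √(4A/π) = 37.11 mm.
Elongation limit: A ≥ PL/(Eδ_allow) = 85900·447/(104000·1.4) = 263.7 mm² ⇒ d ≥ 18.32 mm.
The stress limit governs.

37.1 mm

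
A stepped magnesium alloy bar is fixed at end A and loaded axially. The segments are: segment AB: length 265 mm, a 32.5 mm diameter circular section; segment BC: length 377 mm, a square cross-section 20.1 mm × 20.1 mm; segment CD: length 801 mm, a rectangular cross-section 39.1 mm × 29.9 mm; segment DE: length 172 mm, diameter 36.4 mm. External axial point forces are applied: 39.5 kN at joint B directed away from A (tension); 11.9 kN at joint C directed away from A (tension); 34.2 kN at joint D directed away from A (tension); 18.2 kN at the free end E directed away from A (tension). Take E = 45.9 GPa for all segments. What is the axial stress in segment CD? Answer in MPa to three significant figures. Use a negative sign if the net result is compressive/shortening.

44.8 MPa

Internal axial forces (sectioning from the free end, tension +): N_DE = 18.2 kN, N_CD = 52.4 kN, N_BC = 64.3 kN, N_AB = 103.8 kN.
A_CD = 1169 mm².
σ_CD = N_CD/A_CD = 52400/1169 = 44.82 MPa.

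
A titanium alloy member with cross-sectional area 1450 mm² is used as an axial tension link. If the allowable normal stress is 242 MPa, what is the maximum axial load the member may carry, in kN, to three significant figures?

P_max = σ_allow · A = 242 · 1450 = 350900 N = 350.9 kN.

351 kN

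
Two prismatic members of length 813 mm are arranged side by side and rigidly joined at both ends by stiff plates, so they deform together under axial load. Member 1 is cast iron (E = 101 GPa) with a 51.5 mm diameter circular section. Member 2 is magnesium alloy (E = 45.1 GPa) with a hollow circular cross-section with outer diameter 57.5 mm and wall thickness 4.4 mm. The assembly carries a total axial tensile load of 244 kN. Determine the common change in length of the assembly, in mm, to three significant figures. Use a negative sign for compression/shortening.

A_1 = 2083 mm².
A_2 = 734 mm².
Equal strain + equilibrium ⇒ each member carries load in proportion to AE: A₁E₁ = 210400000 N, A₂E₂ = 33100000 N, ΣAE = 243500000 N.
δ = PL/ΣAE = 244000·813/243500000 = 0.8147 mm.

0.815 mm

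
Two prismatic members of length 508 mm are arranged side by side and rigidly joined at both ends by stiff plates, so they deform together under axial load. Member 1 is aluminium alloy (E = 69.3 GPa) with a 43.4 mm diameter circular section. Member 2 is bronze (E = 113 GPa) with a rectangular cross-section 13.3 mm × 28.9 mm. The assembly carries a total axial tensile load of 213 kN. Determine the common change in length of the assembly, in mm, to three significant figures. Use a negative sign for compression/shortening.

0.741 mm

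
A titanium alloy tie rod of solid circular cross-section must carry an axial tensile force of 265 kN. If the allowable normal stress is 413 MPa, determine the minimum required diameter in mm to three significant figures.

Required area A ≥ P/σ_allow = 265000/413 = 641.6 mm².
For a solid circular section, d ≥ √(4A/π) = 28.58 mm.

28.6 mm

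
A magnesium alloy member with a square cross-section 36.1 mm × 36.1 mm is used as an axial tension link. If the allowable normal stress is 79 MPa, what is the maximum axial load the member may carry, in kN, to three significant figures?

103 kN

A = 1303 mm².
P_max = σ_allow · A = 79 · 1303 = 103000 N = 103 kN.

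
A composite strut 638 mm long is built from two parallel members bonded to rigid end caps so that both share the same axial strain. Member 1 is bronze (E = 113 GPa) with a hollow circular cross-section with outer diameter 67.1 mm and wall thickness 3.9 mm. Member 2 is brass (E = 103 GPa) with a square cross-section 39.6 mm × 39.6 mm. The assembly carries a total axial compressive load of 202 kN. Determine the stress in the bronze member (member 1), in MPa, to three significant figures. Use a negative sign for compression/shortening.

A_1 = 774.3 mm².
A_2 = 1568 mm².
Equal strain + equilibrium ⇒ each member carries load in proportion to AE: A₁E₁ = 87500000 N, A₂E₂ = 161500000 N, ΣAE = 249000000 N.
σ₁ = P·E₁/ΣAE = -202000·113000/249000000 = -91.66 MPa.

-91.7 MPa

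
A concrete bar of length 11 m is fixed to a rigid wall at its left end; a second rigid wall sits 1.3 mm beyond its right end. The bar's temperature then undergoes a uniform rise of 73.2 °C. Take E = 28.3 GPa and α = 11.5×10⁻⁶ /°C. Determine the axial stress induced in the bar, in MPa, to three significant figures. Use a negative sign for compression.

Free thermal expansion αLΔT = 11.5e-6 · 11000 · 73.2 = 9.26 mm.
The walls engage after the gap closes; constrained expansion = 9.26 − 1.3 = 7.96 mm.
The walls impose strain ε = −(7.96)/11000 = -7.2362e-04; σ = Eε = 28300 · -7.2362e-04 = -20.48 MPa.

-20.5 MPa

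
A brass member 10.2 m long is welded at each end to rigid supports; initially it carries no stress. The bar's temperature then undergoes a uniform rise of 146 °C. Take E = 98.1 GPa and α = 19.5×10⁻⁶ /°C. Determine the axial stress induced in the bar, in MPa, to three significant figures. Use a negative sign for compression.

-279 MPa

Free thermal expansion αLΔT = 19.5e-6 · 10200 · 146 = 29.04 mm.
The walls impose strain ε = −(29.04)/10200 = -2.8470e-03; σ = Eε = 98100 · -2.8470e-03 = -279.3 MPa.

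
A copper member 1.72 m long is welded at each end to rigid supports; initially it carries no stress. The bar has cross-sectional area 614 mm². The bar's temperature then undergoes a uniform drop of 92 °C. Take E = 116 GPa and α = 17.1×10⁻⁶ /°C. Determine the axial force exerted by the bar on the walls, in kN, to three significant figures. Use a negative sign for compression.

Free thermal expansion αLΔT = 17.1e-6 · 1720 · -92 = -2.706 mm.
The walls impose strain ε = −(-2.706)/1720 = 1.5732e-03; σ = Eε = 116000 · 1.5732e-03 = 182.5 MPa.
Wall reaction R = σ·A = 182.5·614 = 112000 N = 112 kN.

112 kN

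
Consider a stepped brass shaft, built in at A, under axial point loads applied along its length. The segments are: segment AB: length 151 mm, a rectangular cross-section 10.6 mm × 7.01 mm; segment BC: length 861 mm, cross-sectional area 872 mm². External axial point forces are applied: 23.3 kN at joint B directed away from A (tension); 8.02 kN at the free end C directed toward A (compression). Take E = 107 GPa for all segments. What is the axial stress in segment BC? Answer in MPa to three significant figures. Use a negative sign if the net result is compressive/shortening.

-9.20 MPa

Internal axial forces (sectioning from the free end, tension +): N_BC = -8.02 kN, N_AB = 15.28 kN.
σ_BC = N_BC/A_BC = -8020/872 = -9.197 MPa.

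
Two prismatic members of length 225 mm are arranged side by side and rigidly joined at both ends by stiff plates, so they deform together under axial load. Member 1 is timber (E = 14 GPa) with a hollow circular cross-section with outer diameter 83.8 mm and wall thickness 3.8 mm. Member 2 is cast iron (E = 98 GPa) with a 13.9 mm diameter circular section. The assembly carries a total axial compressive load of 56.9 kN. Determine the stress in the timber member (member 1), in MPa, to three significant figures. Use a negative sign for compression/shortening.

A_1 = 955 mm².
A_2 = 151.7 mm².
Equal strain + equilibrium ⇒ each member carries load in proportion to AE: A₁E₁ = 13370000 N, A₂E₂ = 14870000 N, ΣAE = 28240000 N.
σ₁ = P·E₁/ΣAE = -56900·14000/28240000 = -28.21 MPa.

-28.2 MPa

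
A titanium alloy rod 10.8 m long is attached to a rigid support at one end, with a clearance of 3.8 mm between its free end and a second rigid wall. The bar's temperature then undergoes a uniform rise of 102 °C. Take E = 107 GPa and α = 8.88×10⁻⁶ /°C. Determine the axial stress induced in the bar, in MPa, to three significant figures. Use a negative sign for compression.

-59.3 MPa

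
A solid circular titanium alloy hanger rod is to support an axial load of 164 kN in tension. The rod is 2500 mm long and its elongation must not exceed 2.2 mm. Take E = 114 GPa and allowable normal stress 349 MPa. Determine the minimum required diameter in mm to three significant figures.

Required area A ≥ P/σ_allow = 164000/349 = 469.9 mm².
For a solid circular section, d ≥ √(4A/π) = 24.46 mm.
Elongation limit: A ≥ PL/(Eδ_allow) = 164000·2500/(114000·2.2) = 1635 mm² ⇒ d ≥ 45.62 mm.
The elongation limit governs.

45.6 mm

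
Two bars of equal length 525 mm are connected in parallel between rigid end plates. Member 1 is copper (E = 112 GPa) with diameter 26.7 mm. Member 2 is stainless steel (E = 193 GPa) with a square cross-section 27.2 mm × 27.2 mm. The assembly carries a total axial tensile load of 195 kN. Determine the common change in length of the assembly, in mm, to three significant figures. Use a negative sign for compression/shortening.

A_1 = 559.9 mm².
A_2 = 739.8 mm².
Equal strain + equilibrium ⇒ each member carries load in proportion to AE: A₁E₁ = 62710000 N, A₂E₂ = 142800000 N, ΣAE = 205500000 N.
δ = PL/ΣAE = 195000·525/205500000 = 0.4982 mm.

0.498 mm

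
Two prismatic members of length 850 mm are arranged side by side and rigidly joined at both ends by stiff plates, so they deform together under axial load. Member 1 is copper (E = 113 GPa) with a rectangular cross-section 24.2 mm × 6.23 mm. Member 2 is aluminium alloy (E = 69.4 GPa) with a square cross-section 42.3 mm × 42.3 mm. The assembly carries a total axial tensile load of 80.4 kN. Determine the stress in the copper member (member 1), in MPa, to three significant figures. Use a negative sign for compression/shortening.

A_1 = 150.8 mm².
A_2 = 1789 mm².
Equal strain + equilibrium ⇒ each member carries load in proportion to AE: A₁E₁ = 17040000 N, A₂E₂ = 124200000 N, ΣAE = 141200000 N.
σ₁ = P·E₁/ΣAE = 80400·113000/141200000 = 64.34 MPa.

64.3 MPa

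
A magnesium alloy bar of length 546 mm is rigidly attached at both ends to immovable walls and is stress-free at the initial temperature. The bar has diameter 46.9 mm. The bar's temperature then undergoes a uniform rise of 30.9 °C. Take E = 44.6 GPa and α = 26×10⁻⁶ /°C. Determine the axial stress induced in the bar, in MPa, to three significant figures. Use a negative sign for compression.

-35.8 MPa

Free thermal expansion αLΔT = 26e-6 · 546 · 30.9 = 0.4387 mm.
The walls impose strain ε = −(0.4387)/546 = -8.0340e-04; σ = Eε = 44600 · -8.0340e-04 = -35.83 MPa.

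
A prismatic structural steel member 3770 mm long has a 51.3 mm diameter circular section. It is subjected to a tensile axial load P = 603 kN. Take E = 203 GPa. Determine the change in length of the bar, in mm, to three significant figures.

5.42 mm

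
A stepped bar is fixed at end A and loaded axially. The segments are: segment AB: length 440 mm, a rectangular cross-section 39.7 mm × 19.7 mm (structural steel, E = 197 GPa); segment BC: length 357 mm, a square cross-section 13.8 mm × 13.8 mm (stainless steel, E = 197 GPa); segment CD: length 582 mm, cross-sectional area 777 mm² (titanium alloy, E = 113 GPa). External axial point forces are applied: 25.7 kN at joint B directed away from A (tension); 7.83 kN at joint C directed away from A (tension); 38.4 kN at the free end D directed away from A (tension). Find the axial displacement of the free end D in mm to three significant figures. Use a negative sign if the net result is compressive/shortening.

0.900 mm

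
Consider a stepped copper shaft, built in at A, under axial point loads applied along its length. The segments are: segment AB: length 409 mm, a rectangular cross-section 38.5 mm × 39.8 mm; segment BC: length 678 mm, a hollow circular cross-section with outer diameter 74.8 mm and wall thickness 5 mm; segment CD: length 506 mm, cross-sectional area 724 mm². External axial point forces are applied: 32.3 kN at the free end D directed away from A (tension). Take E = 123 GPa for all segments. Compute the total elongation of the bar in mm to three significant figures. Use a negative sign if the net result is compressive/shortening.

0.416 mm

Internal axial forces (sectioning from the free end, tension +): N_CD = 32.3 kN, N_BC = 32.3 kN, N_AB = 32.3 kN.
A_AB = 1532 mm².
A_BC = 1096 mm².
δ_AB = 32300·409/(1532·123000) = 0.07009 mm
δ_BC = 32300·678/(1096·123000) = 0.1624 mm
δ_CD = 32300·506/(724·123000) = 0.1835 mm
δ = Σδ_i = 0.416 mm.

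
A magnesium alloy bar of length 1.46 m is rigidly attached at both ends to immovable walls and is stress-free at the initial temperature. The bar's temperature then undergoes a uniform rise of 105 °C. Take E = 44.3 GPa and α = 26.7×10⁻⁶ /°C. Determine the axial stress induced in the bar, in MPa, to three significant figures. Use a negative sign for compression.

-124 MPa

Free thermal expansion αLΔT = 26.7e-6 · 1460 · 105 = 4.093 mm.
The walls impose strain ε = −(4.093)/1460 = -2.8035e-03; σ = Eε = 44300 · -2.8035e-03 = -124.2 MPa.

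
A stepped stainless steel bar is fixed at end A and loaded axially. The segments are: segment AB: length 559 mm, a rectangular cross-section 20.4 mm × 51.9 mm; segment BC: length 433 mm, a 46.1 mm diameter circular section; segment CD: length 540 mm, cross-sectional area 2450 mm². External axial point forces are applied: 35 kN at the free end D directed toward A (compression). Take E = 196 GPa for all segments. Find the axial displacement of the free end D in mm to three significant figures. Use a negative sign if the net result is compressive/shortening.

Internal axial forces (sectioning from the free end, tension +): N_CD = -35 kN, N_BC = -35 kN, N_AB = -35 kN.
A_AB = 1059 mm².
A_BC = 1669 mm².
δ_AB = -35000·559/(1059·196000) = -0.09428 mm
δ_BC = -35000·433/(1669·196000) = -0.04632 mm
δ_CD = -35000·540/(2450·196000) = -0.03936 mm
δ = Σδ_i = -0.18 mm.

-0.180 mm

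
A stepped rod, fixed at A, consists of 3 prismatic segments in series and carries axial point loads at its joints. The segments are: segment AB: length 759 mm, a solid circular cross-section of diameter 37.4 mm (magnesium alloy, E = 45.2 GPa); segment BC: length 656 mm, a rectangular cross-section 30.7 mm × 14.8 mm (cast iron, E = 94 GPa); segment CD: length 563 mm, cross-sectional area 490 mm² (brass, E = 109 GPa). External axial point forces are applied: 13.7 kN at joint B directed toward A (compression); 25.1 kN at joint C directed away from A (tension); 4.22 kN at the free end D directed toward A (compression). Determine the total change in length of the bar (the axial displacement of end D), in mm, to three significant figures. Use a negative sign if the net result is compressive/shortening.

0.386 mm

Internal axial forces (sectioning from the free end, tension +): N_CD = -4.22 kN, N_BC = 20.88 kN, N_AB = 7.18 kN.
A_AB = 1099 mm².
A_BC = 454.4 mm².
δ_AB = 7180·759/(1099·45200) = 0.1097 mm
δ_BC = 20880·656/(454.4·94000) = 0.3207 mm
δ_CD = -4220·563/(490·109000) = -0.04448 mm
δ = Σδ_i = 0.386 mm.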